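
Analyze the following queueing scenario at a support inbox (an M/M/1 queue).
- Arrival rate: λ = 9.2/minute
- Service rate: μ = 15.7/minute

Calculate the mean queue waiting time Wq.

First, compute utilization: ρ = λ/μ = 9.2/15.7 = 0.5860
For M/M/1: Wq = λ/(μ(μ-λ))
Wq = 9.2/(15.7 × (15.7-9.2))
Wq = 9.2/(15.7 × 6.50)
Wq = 0.09015 minutes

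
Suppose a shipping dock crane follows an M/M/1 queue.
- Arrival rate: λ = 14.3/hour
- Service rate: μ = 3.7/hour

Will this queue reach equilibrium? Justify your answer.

Stability requires ρ = λ/(cμ) < 1
ρ = 14.3/(1 × 3.7) = 14.3/3.70 = 3.8649
Since 3.8649 ≥ 1, the system is UNSTABLE.
Queue grows without bound. Need μ > λ = 14.3.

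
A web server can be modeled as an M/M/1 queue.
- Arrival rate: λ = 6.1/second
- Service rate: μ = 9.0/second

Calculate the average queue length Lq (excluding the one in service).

ρ = λ/μ = 6.1/9.0 = 0.6778
For M/M/1: Lq = λ²/(μ(μ-λ))
Lq = 37.21/(9.0 × 2.90)
Lq = 1.4257 requests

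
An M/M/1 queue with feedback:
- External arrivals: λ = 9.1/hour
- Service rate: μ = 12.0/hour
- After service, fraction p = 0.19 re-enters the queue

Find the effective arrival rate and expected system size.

Effective arrival rate: λ_eff = λ/(1-p) = 9.1/(1-0.19) = 9.1/0.81 = 11.23457
ρ = λ_eff/μ = 11.23457/12.0 = 0.936214
L = ρ/(1-ρ) = 0.936214/(1-0.936214) = 14.6774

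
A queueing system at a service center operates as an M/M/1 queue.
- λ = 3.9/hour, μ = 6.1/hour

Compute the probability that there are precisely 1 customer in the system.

ρ = λ/μ = 3.9/6.1 = 0.6393
P(n) = (1-ρ)ρⁿ
P(1) = (1-0.6393) × 0.6393^1
P(1) = 0.3607 × 0.6393
P(1) = 0.2306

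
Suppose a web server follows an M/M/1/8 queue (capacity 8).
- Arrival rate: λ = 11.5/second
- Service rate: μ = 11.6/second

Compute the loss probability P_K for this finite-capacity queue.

ρ = λ/μ = 11.5/11.6 = 0.99138
P₀ = (1-ρ)/(1-ρ^(K+1)) = (1-0.99138)/(1-0.99138^9) = 0.008620/0.07496 = 0.1150
P_K = P₀×ρ^K = 0.1150 × 0.99138^8 = 0.1150 × 0.9331 = 0.1073
Blocking probability = 10.73%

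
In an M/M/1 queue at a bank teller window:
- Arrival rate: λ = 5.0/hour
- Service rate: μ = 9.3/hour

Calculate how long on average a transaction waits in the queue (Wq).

First, compute utilization: ρ = λ/μ = 5.0/9.3 = 0.5376
For M/M/1: Wq = λ/(μ(μ-λ))
Wq = 5.0/(9.3 × (9.3-5.0))
Wq = 5.0/(9.3 × 4.30)
Wq = 0.1250 hours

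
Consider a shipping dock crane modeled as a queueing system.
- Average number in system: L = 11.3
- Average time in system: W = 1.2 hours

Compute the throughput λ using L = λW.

Little's Law: L = λW, so λ = L/W
λ = 11.3/1.2 = 9.4167 containers/hour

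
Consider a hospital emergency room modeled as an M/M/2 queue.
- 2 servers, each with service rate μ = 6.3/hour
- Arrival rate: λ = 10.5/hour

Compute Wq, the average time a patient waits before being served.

Traffic intensity: ρ = λ/(cμ) = 10.5/(2×6.3) = 0.8333
Since ρ = 0.8333 < 1, system is stable.
Offered load a = λ/μ = cρ = 10.5/6.3 = 1.6667
P₀ = [ Σₙ₌₀^1 aⁿ/n! + a^2/(2!(1-ρ)) ]⁻¹
Σ = a^0/0! + a^1/1! = 1.0000 + 1.6667 = 2.6667
a^2/(2!(1-ρ)) = 2.77778/(2 × 0.166667) = 8.3333
P₀ = 1/(2.6667 + 8.3333) = 0.09091
Lq = P₀·a^2·ρ / (2!(1-ρ)²) = 0.090909 × 2.7778 × 0.83333 / (2 × 0.027778) = 3.7879
Wq = Lq/λ = 3.7879/10.5 = 0.3608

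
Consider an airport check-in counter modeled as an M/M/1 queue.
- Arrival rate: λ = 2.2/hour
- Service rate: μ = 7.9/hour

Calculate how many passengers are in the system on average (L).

ρ = λ/μ = 2.2/7.9 = 0.2785
For M/M/1: L = λ/(μ-λ)
L = 2.2/(7.9-2.2) = 2.2/5.70
L = 0.3860 passengers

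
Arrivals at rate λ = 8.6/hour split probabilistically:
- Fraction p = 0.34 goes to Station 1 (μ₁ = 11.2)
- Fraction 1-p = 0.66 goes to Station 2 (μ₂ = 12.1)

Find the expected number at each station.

Effective rates: λ₁ = 8.6×0.34 = 2.924, λ₂ = 8.6×0.66 = 5.676
Station 1: ρ₁ = 2.924/11.2 = 0.26107, L₁ = ρ₁/(1-ρ₁) = 0.26107/(1-0.26107) = 0.3533
Station 2: ρ₂ = 5.676/12.1 = 0.4691, L₂ = ρ₂/(1-ρ₂) = 0.4691/(1-0.4691) = 0.8836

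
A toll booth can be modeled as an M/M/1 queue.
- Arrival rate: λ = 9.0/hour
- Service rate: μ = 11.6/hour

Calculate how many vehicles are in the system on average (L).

ρ = λ/μ = 9.0/11.6 = 0.7759
For M/M/1: L = λ/(μ-λ)
L = 9.0/(11.6-9.0) = 9.0/2.60
L = 3.4615 vehicles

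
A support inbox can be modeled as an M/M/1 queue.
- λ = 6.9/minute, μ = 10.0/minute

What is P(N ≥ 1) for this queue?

ρ = λ/μ = 6.9/10.0 = 0.6900
P(N ≥ n) = ρⁿ
P(N ≥ 1) = 0.6900^1
P(N ≥ 1) = 0.6900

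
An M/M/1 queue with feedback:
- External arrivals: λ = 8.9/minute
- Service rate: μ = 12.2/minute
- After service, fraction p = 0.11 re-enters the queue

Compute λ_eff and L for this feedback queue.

Effective arrival rate: λ_eff = λ/(1-p) = 8.9/(1-0.11) = 8.9/0.89 = 10.0000
ρ = λ_eff/μ = 10.0000/12.2 = 0.819672
L = ρ/(1-ρ) = 0.819672/(1-0.819672) = 4.5455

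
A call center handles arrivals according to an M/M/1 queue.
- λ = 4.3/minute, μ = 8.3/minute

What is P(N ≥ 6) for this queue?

ρ = λ/μ = 4.3/8.3 = 0.51807
P(N ≥ n) = ρⁿ
P(N ≥ 6) = 0.51807^6
P(N ≥ 6) = 0.01933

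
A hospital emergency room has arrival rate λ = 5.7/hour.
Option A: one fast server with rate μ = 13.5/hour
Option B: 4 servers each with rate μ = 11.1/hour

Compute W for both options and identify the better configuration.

Option A: single server μ = 13.5 (M/M/1)
  ρ_A = 5.7/13.5 = 0.4222
  W_A = 1/(μ-λ) = 1/(13.5-5.7) = 1/7.80 = 0.1282

Option B: 4 servers μ = 11.1 (M/M/4)
  ρ_B = λ/(cμ) = 5.7/(4×11.1) = 0.1284
  Offered load a = λ/μ = cρ = 5.7/11.1 = 0.5135
  P₀ = [ Σₙ₌₀^3 aⁿ/n! + a^4/(4!(1-ρ)) ]⁻¹
  Σ = a^0/0! + a^1/1! + a^2/2! + a^3/3! = 1.0000 + 0.5135 + 0.1318 + 0.02257 = 1.6679
  a^4/(4!(1-ρ)) = 0.06954/(24 × 0.8716) = 0.003324
  P₀ = 1/(1.6679 + 0.003324) = 0.5984
  Lq = P₀·a^4·ρ / (4!(1-ρ)²) = 0.598353 × 0.0695356 × 0.128378 / (24 × 0.759724) = 0.0002929
  Wq_B = Lq/λ = 0.0002929/5.7 = 0.00005139
  W_B = Wq_B + 1/μ = 0.00005139 + 0.09009 = 0.09014

Since W_B = 0.09014 < W_A = 0.1282, Option B (multiple servers) has the shorter time in system.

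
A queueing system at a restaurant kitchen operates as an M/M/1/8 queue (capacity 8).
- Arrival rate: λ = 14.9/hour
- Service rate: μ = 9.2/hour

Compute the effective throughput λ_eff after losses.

ρ = λ/μ = 14.9/9.2 = 1.61957
P₀ = (1-ρ)/(1-ρ^(K+1)) = (1-1.61957)/(1-1.61957^9) = -0.61957/-75.6651 = 0.008188
P_K = P₀×ρ^K = 0.008188 × 1.61957^8 = 0.008188 × 47.3367 = 0.3876
λ_eff = λ(1-P_K) = 14.9 × (1 - 0.387606) = 14.9 × 0.612394 = 9.1247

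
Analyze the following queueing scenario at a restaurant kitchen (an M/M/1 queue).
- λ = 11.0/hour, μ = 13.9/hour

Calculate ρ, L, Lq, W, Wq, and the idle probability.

Step 1: ρ = λ/μ = 11.0/13.9 = 0.7914
Step 2: L = λ/(μ-λ) = 11.0/2.90 = 3.7931
Step 3: Lq = λ²/(μ(μ-λ)) = 121.00/(13.9×2.90) = 3.0017
Step 4: W = 1/(μ-λ) = 1/2.90 = 0.34483
Step 5: Wq = λ/(μ(μ-λ)) = 11.0/(13.9×2.90) = 0.2729
Step 6: P(0) = 1-ρ = 0.2086
Verify: L = λW = 11.0×0.34483 = 3.7931 ✔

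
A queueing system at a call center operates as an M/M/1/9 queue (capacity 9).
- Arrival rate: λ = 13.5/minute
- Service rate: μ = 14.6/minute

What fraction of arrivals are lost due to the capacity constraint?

ρ = λ/μ = 13.5/14.6 = 0.924658
P₀ = (1-ρ)/(1-ρ^(K+1)) = (1-0.924658)/(1-0.924658^10) = 0.07534/0.5431 = 0.1387
P_K = P₀×ρ^K = 0.138723 × 0.924658^9 = 0.138723 × 0.494117 = 0.06855
Blocking probability = 6.85%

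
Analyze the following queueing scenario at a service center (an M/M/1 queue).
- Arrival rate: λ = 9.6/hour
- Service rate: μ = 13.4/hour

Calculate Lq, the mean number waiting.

ρ = λ/μ = 9.6/13.4 = 0.7164
For M/M/1: Lq = λ²/(μ(μ-λ))
Lq = 92.16/(13.4 × 3.80)
Lq = 1.8099 customers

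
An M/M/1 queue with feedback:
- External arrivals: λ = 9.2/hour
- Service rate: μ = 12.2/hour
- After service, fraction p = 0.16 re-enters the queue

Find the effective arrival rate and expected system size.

Effective arrival rate: λ_eff = λ/(1-p) = 9.2/(1-0.16) = 9.2/0.84 = 10.95238
ρ = λ_eff/μ = 10.95238/12.2 = 0.897736
L = ρ/(1-ρ) = 0.897736/(1-0.897736) = 8.7786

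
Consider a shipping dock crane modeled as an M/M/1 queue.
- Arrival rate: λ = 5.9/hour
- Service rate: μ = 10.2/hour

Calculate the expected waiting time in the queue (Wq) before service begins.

First, compute utilization: ρ = λ/μ = 5.9/10.2 = 0.5784
For M/M/1: Wq = λ/(μ(μ-λ))
Wq = 5.9/(10.2 × (10.2-5.9))
Wq = 5.9/(10.2 × 4.30)
Wq = 0.1345 hours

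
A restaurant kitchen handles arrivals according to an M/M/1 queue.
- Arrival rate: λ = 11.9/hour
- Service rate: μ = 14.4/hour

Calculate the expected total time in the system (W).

First, compute utilization: ρ = λ/μ = 11.9/14.4 = 0.8264
For M/M/1: W = 1/(μ-λ)
W = 1/(14.4-11.9) = 1/2.50
W = 0.4000 hours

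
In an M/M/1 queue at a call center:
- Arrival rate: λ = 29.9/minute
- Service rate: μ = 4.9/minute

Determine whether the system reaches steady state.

Stability requires ρ = λ/(cμ) < 1
ρ = 29.9/(1 × 4.9) = 29.9/4.90 = 6.1020
Since 6.1020 ≥ 1, the system is UNSTABLE.
Queue grows without bound. Need μ > λ = 29.9.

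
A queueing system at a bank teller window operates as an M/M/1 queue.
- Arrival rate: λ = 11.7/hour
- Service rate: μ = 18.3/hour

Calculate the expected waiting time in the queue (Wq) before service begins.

First, compute utilization: ρ = λ/μ = 11.7/18.3 = 0.6393
For M/M/1: Wq = λ/(μ(μ-λ))
Wq = 11.7/(18.3 × (18.3-11.7))
Wq = 11.7/(18.3 × 6.60)
Wq = 0.09687 hours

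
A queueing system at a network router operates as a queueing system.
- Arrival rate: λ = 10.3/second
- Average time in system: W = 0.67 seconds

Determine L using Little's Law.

Little's Law: L = λW
L = 10.3 × 0.67 = 6.9010 packets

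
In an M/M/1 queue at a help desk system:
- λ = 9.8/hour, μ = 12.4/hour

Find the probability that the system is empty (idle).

ρ = λ/μ = 9.8/12.4 = 0.7903
P(0) = 1 - ρ = 1 - 0.7903 = 0.2097
The server is idle 20.97% of the time.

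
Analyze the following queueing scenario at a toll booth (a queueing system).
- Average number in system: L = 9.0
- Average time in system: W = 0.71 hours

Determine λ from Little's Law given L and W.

Little's Law: L = λW, so λ = L/W
λ = 9.0/0.71 = 12.6761 vehicles/hour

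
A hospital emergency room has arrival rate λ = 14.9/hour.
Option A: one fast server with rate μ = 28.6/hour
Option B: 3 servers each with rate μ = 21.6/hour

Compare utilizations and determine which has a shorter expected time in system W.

Option A: single server μ = 28.6 (M/M/1)
  ρ_A = 14.9/28.6 = 0.5210
  W_A = 1/(μ-λ) = 1/(28.6-14.9) = 1/13.70 = 0.07299

Option B: 3 servers μ = 21.6 (M/M/3)
  ρ_B = λ/(cμ) = 14.9/(3×21.6) = 0.2299
  Offered load a = λ/μ = cρ = 14.9/21.6 = 0.6898
  P₀ = [ Σₙ₌₀^2 aⁿ/n! + a^3/(3!(1-ρ)) ]⁻¹
  Σ = a^0/0! + a^1/1! + a^2/2! = 1.0000 + 0.6898 + 0.2379 = 1.9277
  a^3/(3!(1-ρ)) = 0.32824/(6 × 0.77006) = 0.07104
  P₀ = 1/(1.9277 + 0.07104) = 0.5003
  Lq = P₀·a^3·ρ / (3!(1-ρ)²) = 0.5003 × 0.3282 × 0.2299 / (6 × 0.5930) = 0.01061
  Wq_B = Lq/λ = 0.010613/14.9 = 0.0007123
  W_B = Wq_B + 1/μ = 0.0007123 + 0.04630 = 0.04701

Since W_B = 0.04701 < W_A = 0.07299, Option B (multiple servers) has the shorter time in system.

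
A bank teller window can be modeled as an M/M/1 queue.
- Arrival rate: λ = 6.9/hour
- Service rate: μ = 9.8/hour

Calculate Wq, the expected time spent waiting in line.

First, compute utilization: ρ = λ/μ = 6.9/9.8 = 0.7041
For M/M/1: Wq = λ/(μ(μ-λ))
Wq = 6.9/(9.8 × (9.8-6.9))
Wq = 6.9/(9.8 × 2.90)
Wq = 0.2428 hours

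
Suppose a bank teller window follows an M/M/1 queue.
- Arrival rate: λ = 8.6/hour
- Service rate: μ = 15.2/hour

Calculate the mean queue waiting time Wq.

First, compute utilization: ρ = λ/μ = 8.6/15.2 = 0.5658
For M/M/1: Wq = λ/(μ(μ-λ))
Wq = 8.6/(15.2 × (15.2-8.6))
Wq = 8.6/(15.2 × 6.60)
Wq = 0.08573 hours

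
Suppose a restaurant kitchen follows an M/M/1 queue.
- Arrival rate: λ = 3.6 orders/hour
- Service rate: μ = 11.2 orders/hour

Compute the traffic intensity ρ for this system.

Server utilization: ρ = λ/μ
ρ = 3.6/11.2 = 0.3214
The server is busy 32.14% of the time.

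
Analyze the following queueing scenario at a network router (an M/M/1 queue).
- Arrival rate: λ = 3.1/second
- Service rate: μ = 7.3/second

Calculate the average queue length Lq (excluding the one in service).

ρ = λ/μ = 3.1/7.3 = 0.4247
For M/M/1: Lq = λ²/(μ(μ-λ))
Lq = 9.61/(7.3 × 4.20)
Lq = 0.3134 packets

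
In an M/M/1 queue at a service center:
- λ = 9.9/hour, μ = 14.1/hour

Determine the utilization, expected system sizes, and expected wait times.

Step 1: ρ = λ/μ = 9.9/14.1 = 0.7021
Step 2: L = λ/(μ-λ) = 9.9/4.20 = 2.3571
Step 3: Lq = λ²/(μ(μ-λ)) = 98.01/(14.1×4.20) = 1.6550
Step 4: W = 1/(μ-λ) = 1/4.20 = 0.238095
Step 5: Wq = λ/(μ(μ-λ)) = 9.9/(14.1×4.20) = 0.1672
Step 6: P(0) = 1-ρ = 0.2979
Verify: L = λW = 9.9×0.238095 = 2.3571 ✔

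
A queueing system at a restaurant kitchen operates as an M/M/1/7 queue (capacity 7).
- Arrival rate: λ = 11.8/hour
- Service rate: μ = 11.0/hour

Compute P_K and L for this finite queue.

ρ = λ/μ = 11.8/11.0 = 1.07273
P₀ = (1-ρ)/(1-ρ^(K+1)) = (1-1.07273)/(1-1.07273^8) = -0.07273/-0.7536 = 0.09651
P_K = P₀×ρ^K = 0.09651 × 1.07273^7 = 0.09651 × 1.6347 = 0.1578
Blocking probability P_7 = 0.1578 (15.78%)
L = ρ[1 - (K+1)ρ^K + Kρ^(K+1)] / [(1-ρ)(1-ρ^(K+1))]
L = 1.07273 × (1 - 8×1.63468 + 7×1.75357) / ((1 - 1.07273) × (1 - 1.75357)) = 3.8666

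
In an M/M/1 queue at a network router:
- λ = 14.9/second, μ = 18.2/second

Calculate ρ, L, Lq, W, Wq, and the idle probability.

Step 1: ρ = λ/μ = 14.9/18.2 = 0.8187
Step 2: L = λ/(μ-λ) = 14.9/3.30 = 4.5152
Step 3: Lq = λ²/(μ(μ-λ)) = 222.01/(18.2×3.30) = 3.6965
Step 4: W = 1/(μ-λ) = 1/3.30 = 0.3030303
Step 5: Wq = λ/(μ(μ-λ)) = 14.9/(18.2×3.30) = 0.2481
Step 6: P(0) = 1-ρ = 0.1813
Verify: L = λW = 14.9×0.3030303 = 4.5152 ✔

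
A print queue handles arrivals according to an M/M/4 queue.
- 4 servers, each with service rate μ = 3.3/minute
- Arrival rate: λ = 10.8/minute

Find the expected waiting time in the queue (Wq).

Traffic intensity: ρ = λ/(cμ) = 10.8/(4×3.3) = 0.8182
Since ρ = 0.8182 < 1, system is stable.
Offered load a = λ/μ = cρ = 10.8/3.3 = 3.2727
P₀ = [ Σₙ₌₀^3 aⁿ/n! + a^4/(4!(1-ρ)) ]⁻¹
Σ = a^0/0! + a^1/1! + a^2/2! + a^3/3! = 1.0000 + 3.2727 + 5.3554 + 5.8422 = 15.4703
a^4/(4!(1-ρ)) = 114.7200/(24 × 0.181818) = 26.2900
P₀ = 1/(15.4703 + 26.2900) = 0.02395
Lq = P₀·a^4·ρ / (4!(1-ρ)²) = 0.0239462 × 114.7200 × 0.818182 / (24 × 0.0330579) = 2.8330
Wq = Lq/λ = 2.8330/10.8 = 0.2623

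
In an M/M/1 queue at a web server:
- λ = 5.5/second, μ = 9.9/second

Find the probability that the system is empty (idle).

ρ = λ/μ = 5.5/9.9 = 0.5556
P(0) = 1 - ρ = 1 - 0.5556 = 0.4444
The server is idle 44.44% of the time.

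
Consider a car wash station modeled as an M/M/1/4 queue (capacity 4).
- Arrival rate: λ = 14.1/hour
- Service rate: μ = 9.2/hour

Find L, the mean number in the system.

ρ = λ/μ = 14.1/9.2 = 1.5326
P₀ = (1-ρ)/(1-ρ^(K+1)) = (1-1.5326)/(1-1.5326^5) = -0.5326/-7.4556 = 0.07144
P_K = P₀×ρ^K = 0.07144 × 1.5326^4 = 0.07144 × 5.5172 = 0.3941
L = ρ[1 - (K+1)ρ^K + Kρ^(K+1)] / [(1-ρ)(1-ρ^(K+1))]
L = 1.5326 × (1 - 5×5.517156 + 4×8.455594) / ((1 - 1.5326) × (1 - 8.455594)) = 2.7931 cars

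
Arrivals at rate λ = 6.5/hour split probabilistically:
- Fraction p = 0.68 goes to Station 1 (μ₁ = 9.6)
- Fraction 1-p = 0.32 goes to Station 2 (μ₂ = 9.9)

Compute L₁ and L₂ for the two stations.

Effective rates: λ₁ = 6.5×0.68 = 4.42, λ₂ = 6.5×0.32 = 2.08
Station 1: ρ₁ = 4.42/9.6 = 0.46042, L₁ = ρ₁/(1-ρ₁) = 0.46042/(1-0.46042) = 0.8533
Station 2: ρ₂ = 2.08/9.9 = 0.2101, L₂ = ρ₂/(1-ρ₂) = 0.2101/(1-0.2101) = 0.2660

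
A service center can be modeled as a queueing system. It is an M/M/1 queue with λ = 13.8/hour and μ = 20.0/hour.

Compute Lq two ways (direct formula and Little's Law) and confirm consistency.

Method 1 (direct): Lq = λ²/(μ(μ-λ)) = 190.44/(20.0 × 6.20) = 1.5358

Method 2 (Little's Law):
W = 1/(μ-λ) = 1/6.20 = 0.16129
Wq = W - 1/μ = 0.16129 - 0.050000 = 0.11129
Lq = λWq = 13.8 × 0.11129 = 1.5358 ✔ (matches Method 1)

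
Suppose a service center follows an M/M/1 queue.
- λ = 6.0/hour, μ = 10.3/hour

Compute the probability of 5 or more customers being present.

ρ = λ/μ = 6.0/10.3 = 0.582524
P(N ≥ n) = ρⁿ
P(N ≥ 5) = 0.582524^5
P(N ≥ 5) = 0.06708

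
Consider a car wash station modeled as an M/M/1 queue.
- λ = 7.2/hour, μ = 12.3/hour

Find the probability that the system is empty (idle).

ρ = λ/μ = 7.2/12.3 = 0.5854
P(0) = 1 - ρ = 1 - 0.5854 = 0.4146
The server is idle 41.46% of the time.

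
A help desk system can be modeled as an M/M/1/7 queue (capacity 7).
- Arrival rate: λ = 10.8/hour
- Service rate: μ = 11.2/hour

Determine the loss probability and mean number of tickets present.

ρ = λ/μ = 10.8/11.2 = 0.964286
P₀ = (1-ρ)/(1-ρ^(K+1)) = (1-0.964286)/(1-0.964286^8) = 0.03571/0.2524 = 0.1415
P_K = P₀×ρ^K = 0.1415 × 0.964286^7 = 0.1415 × 0.7752 = 0.1097
Blocking probability P_7 = 0.1097 (10.97%)
L = ρ[1 - (K+1)ρ^K + Kρ^(K+1)] / [(1-ρ)(1-ρ^(K+1))]
L = 0.964286 × (1 - 8×0.7752487 + 7×0.7475614) / ((1 - 0.964286) × (1 - 0.7475614)) = 3.3093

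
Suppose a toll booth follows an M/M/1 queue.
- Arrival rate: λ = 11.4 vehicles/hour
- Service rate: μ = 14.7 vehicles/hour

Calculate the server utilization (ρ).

Server utilization: ρ = λ/μ
ρ = 11.4/14.7 = 0.7755
The server is busy 77.55% of the time.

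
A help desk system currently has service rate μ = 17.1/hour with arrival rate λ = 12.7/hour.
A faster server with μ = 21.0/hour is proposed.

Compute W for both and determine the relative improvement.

System 1: ρ₁ = 12.7/17.1 = 0.7427, W₁ = 1/(17.1-12.7) = 0.2273
System 2: ρ₂ = 12.7/21.0 = 0.6048, W₂ = 1/(21.0-12.7) = 0.1205
Improvement: (W₁-W₂)/W₁ = (0.2273-0.1205)/0.2273 = 46.99%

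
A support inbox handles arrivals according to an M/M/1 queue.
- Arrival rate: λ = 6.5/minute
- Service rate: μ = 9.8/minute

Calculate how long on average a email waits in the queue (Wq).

First, compute utilization: ρ = λ/μ = 6.5/9.8 = 0.6633
For M/M/1: Wq = λ/(μ(μ-λ))
Wq = 6.5/(9.8 × (9.8-6.5))
Wq = 6.5/(9.8 × 3.30)
Wq = 0.2010 minutes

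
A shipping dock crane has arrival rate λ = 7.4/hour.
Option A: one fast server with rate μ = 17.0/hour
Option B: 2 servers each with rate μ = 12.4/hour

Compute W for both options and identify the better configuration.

Option A: single server μ = 17.0 (M/M/1)
  ρ_A = 7.4/17.0 = 0.4353
  W_A = 1/(μ-λ) = 1/(17.0-7.4) = 1/9.60 = 0.1042

Option B: 2 servers μ = 12.4 (M/M/2)
  ρ_B = λ/(cμ) = 7.4/(2×12.4) = 0.2984
  Offered load a = λ/μ = cρ = 7.4/12.4 = 0.5968
  P₀ = [ Σₙ₌₀^1 aⁿ/n! + a^2/(2!(1-ρ)) ]⁻¹
  Σ = a^0/0! + a^1/1! = 1.0000 + 0.5968 = 1.5968
  a^2/(2!(1-ρ)) = 0.3561/(2 × 0.7016) = 0.2538
  P₀ = 1/(1.5968 + 0.2538) = 0.5404
  Lq = P₀·a^2·ρ / (2!(1-ρ)²) = 0.54037 × 0.35614 × 0.29839 / (2 × 0.49226) = 0.05833
  Wq_B = Lq/λ = 0.05833/7.4 = 0.007882
  W_B = Wq_B + 1/μ = 0.007882 + 0.08065 = 0.08853

Since W_B = 0.08853 < W_A = 0.1042, Option B (multiple servers) has the shorter time in system.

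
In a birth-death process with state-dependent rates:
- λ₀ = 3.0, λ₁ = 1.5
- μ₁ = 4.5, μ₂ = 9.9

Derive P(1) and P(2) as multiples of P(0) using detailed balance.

Balance equations:
State 0: λ₀P₀ = μ₁P₁ → P₁ = (λ₀/μ₁)P₀ = (3.0/4.5)P₀ = 0.6667P₀
State 1: P₂ = (λ₀λ₁)/(μ₁μ₂)P₀ = (3.0×1.5)/(4.5×9.9)P₀ = 0.1010P₀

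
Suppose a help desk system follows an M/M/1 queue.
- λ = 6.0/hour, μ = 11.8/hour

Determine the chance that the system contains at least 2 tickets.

ρ = λ/μ = 6.0/11.8 = 0.50847
P(N ≥ n) = ρⁿ
P(N ≥ 2) = 0.50847^2
P(N ≥ 2) = 0.2585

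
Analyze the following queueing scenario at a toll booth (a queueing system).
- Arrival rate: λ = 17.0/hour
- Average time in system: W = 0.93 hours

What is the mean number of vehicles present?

Little's Law: L = λW
L = 17.0 × 0.93 = 15.8100 vehicles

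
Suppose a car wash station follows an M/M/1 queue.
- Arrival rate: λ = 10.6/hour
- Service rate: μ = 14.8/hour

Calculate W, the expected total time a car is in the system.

First, compute utilization: ρ = λ/μ = 10.6/14.8 = 0.7162
For M/M/1: W = 1/(μ-λ)
W = 1/(14.8-10.6) = 1/4.20
W = 0.2381 hours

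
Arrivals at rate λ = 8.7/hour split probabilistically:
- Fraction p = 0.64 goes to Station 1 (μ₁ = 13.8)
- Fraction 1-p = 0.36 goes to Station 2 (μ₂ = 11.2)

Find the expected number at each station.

Effective rates: λ₁ = 8.7×0.64 = 5.568, λ₂ = 8.7×0.36 = 3.132
Station 1: ρ₁ = 5.568/13.8 = 0.4035, L₁ = ρ₁/(1-ρ₁) = 0.4035/(1-0.4035) = 0.6764
Station 2: ρ₂ = 3.132/11.2 = 0.27964, L₂ = ρ₂/(1-ρ₂) = 0.27964/(1-0.27964) = 0.3882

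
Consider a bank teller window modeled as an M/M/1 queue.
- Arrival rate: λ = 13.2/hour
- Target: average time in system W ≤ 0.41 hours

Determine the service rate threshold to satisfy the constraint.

For M/M/1: W = 1/(μ-λ)
Need W ≤ 0.41, so 1/(μ-λ) ≤ 0.41
μ - λ ≥ 1/0.41 = 2.4390
μ ≥ 13.2 + 2.4390 = 15.6390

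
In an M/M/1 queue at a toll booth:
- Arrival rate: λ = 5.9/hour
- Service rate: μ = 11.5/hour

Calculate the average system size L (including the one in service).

ρ = λ/μ = 5.9/11.5 = 0.5130
For M/M/1: L = λ/(μ-λ)
L = 5.9/(11.5-5.9) = 5.9/5.60
L = 1.0536 vehicles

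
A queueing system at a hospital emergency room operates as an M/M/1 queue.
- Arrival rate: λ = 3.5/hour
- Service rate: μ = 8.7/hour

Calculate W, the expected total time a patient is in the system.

First, compute utilization: ρ = λ/μ = 3.5/8.7 = 0.4023
For M/M/1: W = 1/(μ-λ)
W = 1/(8.7-3.5) = 1/5.20
W = 0.1923 hours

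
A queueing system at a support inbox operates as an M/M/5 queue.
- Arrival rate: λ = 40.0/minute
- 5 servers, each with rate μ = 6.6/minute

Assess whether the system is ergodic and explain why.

Stability requires ρ = λ/(cμ) < 1
ρ = 40.0/(5 × 6.6) = 40.0/33.00 = 1.2121
Since 1.2121 ≥ 1, the system is UNSTABLE.
Need c > λ/μ = 40.0/6.6 = 6.06.
Minimum servers needed: c = 7.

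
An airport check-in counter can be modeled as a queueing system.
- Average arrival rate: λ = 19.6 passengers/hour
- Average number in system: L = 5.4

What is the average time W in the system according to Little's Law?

Little's Law: L = λW, so W = L/λ
W = 5.4/19.6 = 0.2755 hours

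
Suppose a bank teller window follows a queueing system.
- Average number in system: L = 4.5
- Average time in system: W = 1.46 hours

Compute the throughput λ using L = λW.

Little's Law: L = λW, so λ = L/W
λ = 4.5/1.46 = 3.0822 transactions/hour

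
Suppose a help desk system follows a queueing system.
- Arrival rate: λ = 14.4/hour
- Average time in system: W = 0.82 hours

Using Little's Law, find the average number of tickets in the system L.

Little's Law: L = λW
L = 14.4 × 0.82 = 11.8080 tickets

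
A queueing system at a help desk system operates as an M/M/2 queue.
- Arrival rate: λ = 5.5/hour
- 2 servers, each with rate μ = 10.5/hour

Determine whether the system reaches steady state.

Stability requires ρ = λ/(cμ) < 1
ρ = 5.5/(2 × 10.5) = 5.5/21.00 = 0.2619
Since 0.2619 < 1, the system is STABLE.
The servers are busy 26.19% of the time.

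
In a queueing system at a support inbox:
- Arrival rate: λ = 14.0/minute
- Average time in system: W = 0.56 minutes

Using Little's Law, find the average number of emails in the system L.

Little's Law: L = λW
L = 14.0 × 0.56 = 7.8400 emails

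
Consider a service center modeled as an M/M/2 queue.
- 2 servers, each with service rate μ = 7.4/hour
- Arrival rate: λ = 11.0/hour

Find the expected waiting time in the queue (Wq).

Traffic intensity: ρ = λ/(cμ) = 11.0/(2×7.4) = 0.7432
Since ρ = 0.7432 < 1, system is stable.
Offered load a = λ/μ = cρ = 11.0/7.4 = 1.4865
P₀ = [ Σₙ₌₀^1 aⁿ/n! + a^2/(2!(1-ρ)) ]⁻¹
Σ = a^0/0! + a^1/1! = 1.0000 + 1.4865 = 2.4865
a^2/(2!(1-ρ)) = 2.20964/(2 × 0.256757) = 4.3030
P₀ = 1/(2.4865 + 4.3030) = 0.1473
Lq = P₀·a^2·ρ / (2!(1-ρ)²) = 0.14729 × 2.2096 × 0.74324 / (2 × 0.065924) = 1.8346
Wq = Lq/λ = 1.8346/11.0 = 0.1668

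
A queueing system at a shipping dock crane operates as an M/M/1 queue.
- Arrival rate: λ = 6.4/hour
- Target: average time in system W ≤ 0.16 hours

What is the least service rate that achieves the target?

For M/M/1: W = 1/(μ-λ)
Need W ≤ 0.16, so 1/(μ-λ) ≤ 0.16
μ - λ ≥ 1/0.16 = 6.2500
μ ≥ 6.4 + 6.2500 = 12.6500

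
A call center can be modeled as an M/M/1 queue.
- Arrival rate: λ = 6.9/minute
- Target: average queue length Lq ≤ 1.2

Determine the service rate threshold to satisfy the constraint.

For M/M/1: Lq = λ²/(μ(μ-λ))
Need Lq ≤ 1.2, i.e. μ(μ-λ) ≥ λ²/1.2
μ² - 6.9μ - 47.61/1.2 ≥ 0  →  μ² - 6.9μ - 39.6750 ≥ 0
Quadratic formula (positive root): μ = [λ + √(λ² + 4×39.6750)]/2
Discriminant: 47.61 + 4×39.6750 = 206.3100, √206.3100 = 14.363495
μ ≥ (6.9 + 14.363495)/2 = 10.6317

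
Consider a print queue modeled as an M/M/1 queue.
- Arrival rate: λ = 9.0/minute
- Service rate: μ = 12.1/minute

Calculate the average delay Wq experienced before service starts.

First, compute utilization: ρ = λ/μ = 9.0/12.1 = 0.7438
For M/M/1: Wq = λ/(μ(μ-λ))
Wq = 9.0/(12.1 × (12.1-9.0))
Wq = 9.0/(12.1 × 3.10)
Wq = 0.2399 minutes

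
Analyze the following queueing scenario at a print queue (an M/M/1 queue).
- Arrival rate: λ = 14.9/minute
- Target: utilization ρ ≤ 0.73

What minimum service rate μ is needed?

ρ = λ/μ, so μ = λ/ρ
μ ≥ 14.9/0.73 = 20.4110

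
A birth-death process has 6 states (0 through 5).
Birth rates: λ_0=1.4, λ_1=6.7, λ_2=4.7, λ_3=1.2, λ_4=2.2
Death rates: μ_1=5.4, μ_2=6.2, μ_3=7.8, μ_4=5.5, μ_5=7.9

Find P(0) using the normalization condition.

Ratios P(n)/P(0) = (λ₀···λₙ₋₁)/(μ₁···μₙ):
P(1)/P(0) = (1.4)/(5.4) = 0.25926
P(2)/P(0) = (1.4×6.7)/(5.4×6.2) = 0.28017
P(3)/P(0) = (1.4×6.7×4.7)/(5.4×6.2×7.8) = 0.16882
P(4)/P(0) = (1.4×6.7×4.7×1.2)/(5.4×6.2×7.8×5.5) = 0.036833
P(5)/P(0) = (1.4×6.7×4.7×1.2×2.2)/(5.4×6.2×7.8×5.5×7.9) = 0.010257

Normalization: ∑ P(n) = 1
P(0) × (1.0000 + 0.25926 + 0.28017 + 0.16882 + 0.036833 + 0.010257) = 1
P(0) × 1.7553 = 1
P(0) = 1/1.7553 = 0.5697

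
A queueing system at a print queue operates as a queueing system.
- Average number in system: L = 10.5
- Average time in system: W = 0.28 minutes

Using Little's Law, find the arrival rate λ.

Little's Law: L = λW, so λ = L/W
λ = 10.5/0.28 = 37.5000 jobs/minute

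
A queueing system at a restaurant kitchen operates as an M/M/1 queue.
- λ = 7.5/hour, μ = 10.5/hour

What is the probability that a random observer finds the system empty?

ρ = λ/μ = 7.5/10.5 = 0.7143
P(0) = 1 - ρ = 1 - 0.7143 = 0.2857
The server is idle 28.57% of the time.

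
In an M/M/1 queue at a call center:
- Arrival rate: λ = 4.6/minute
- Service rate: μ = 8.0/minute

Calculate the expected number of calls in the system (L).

ρ = λ/μ = 4.6/8.0 = 0.5750
For M/M/1: L = λ/(μ-λ)
L = 4.6/(8.0-4.6) = 4.6/3.40
L = 1.3529 calls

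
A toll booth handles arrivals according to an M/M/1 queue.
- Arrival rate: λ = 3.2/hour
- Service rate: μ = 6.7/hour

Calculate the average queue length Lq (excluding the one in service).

ρ = λ/μ = 3.2/6.7 = 0.4776
For M/M/1: Lq = λ²/(μ(μ-λ))
Lq = 10.24/(6.7 × 3.50)
Lq = 0.4367 vehicles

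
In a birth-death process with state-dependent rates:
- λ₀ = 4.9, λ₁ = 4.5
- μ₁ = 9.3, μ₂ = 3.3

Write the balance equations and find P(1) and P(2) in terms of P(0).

Balance equations:
State 0: λ₀P₀ = μ₁P₁ → P₁ = (λ₀/μ₁)P₀ = (4.9/9.3)P₀ = 0.5269P₀
State 1: P₂ = (λ₀λ₁)/(μ₁μ₂)P₀ = (4.9×4.5)/(9.3×3.3)P₀ = 0.7185P₀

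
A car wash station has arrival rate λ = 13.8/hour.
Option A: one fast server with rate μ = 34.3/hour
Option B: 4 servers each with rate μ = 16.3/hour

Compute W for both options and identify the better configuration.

Option A: single server μ = 34.3 (M/M/1)
  ρ_A = 13.8/34.3 = 0.4023
  W_A = 1/(μ-λ) = 1/(34.3-13.8) = 1/20.50 = 0.04878

Option B: 4 servers μ = 16.3 (M/M/4)
  ρ_B = λ/(cμ) = 13.8/(4×16.3) = 0.2117
  Offered load a = λ/μ = cρ = 13.8/16.3 = 0.8466
  P₀ = [ Σₙ₌₀^3 aⁿ/n! + a^4/(4!(1-ρ)) ]⁻¹
  Σ = a^0/0! + a^1/1! + a^2/2! + a^3/3! = 1.0000 + 0.84663 + 0.35839 + 0.10114 = 2.3062
  a^4/(4!(1-ρ)) = 0.51377/(24 × 0.78834) = 0.02715
  P₀ = 1/(2.3062 + 0.02715) = 0.4286
  Lq = P₀·a^4·ρ / (4!(1-ρ)²) = 0.4286 × 0.5138 × 0.2117 / (24 × 0.6215) = 0.003125
  Wq_B = Lq/λ = 0.003125/13.8 = 0.0002264
  W_B = Wq_B + 1/μ = 0.0002264 + 0.06135 = 0.06158

Since W_A = 0.04878 < W_B = 0.06158, Option A (single fast server) has the shorter time in system.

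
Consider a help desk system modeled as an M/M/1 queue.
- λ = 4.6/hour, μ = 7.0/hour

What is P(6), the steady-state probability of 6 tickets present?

ρ = λ/μ = 4.6/7.0 = 0.65714
P(n) = (1-ρ)ρⁿ
P(6) = (1-0.65714) × 0.65714^6
P(6) = 0.3429 × 0.08053
P(6) = 0.02761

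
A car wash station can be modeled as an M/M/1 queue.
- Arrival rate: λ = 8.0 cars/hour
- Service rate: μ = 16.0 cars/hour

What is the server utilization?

Server utilization: ρ = λ/μ
ρ = 8.0/16.0 = 0.5000
The server is busy 50.00% of the time.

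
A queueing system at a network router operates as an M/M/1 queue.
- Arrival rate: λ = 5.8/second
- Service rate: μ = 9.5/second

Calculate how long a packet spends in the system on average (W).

First, compute utilization: ρ = λ/μ = 5.8/9.5 = 0.6105
For M/M/1: W = 1/(μ-λ)
W = 1/(9.5-5.8) = 1/3.70
W = 0.2703 seconds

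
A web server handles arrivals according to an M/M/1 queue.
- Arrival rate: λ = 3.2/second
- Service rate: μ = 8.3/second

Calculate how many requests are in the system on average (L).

ρ = λ/μ = 3.2/8.3 = 0.3855
For M/M/1: L = λ/(μ-λ)
L = 3.2/(8.3-3.2) = 3.2/5.10
L = 0.6275 requests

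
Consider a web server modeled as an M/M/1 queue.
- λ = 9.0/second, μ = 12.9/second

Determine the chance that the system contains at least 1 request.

ρ = λ/μ = 9.0/12.9 = 0.6977
P(N ≥ n) = ρⁿ
P(N ≥ 1) = 0.6977^1
P(N ≥ 1) = 0.6977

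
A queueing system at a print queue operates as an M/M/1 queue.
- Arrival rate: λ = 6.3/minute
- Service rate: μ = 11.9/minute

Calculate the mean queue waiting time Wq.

First, compute utilization: ρ = λ/μ = 6.3/11.9 = 0.5294
For M/M/1: Wq = λ/(μ(μ-λ))
Wq = 6.3/(11.9 × (11.9-6.3))
Wq = 6.3/(11.9 × 5.60)
Wq = 0.09454 minutes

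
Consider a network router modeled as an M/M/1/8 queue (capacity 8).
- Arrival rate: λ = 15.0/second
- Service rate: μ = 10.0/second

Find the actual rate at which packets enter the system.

ρ = λ/μ = 15.0/10.0 = 1.5000
P₀ = (1-ρ)/(1-ρ^(K+1)) = (1-1.5000)/(1-1.5000^9) = -0.5000/-37.4434 = 0.01335
P_K = P₀×ρ^K = 0.013354 × 1.5000^8 = 0.013354 × 25.6289 = 0.3422
λ_eff = λ(1-P_K) = 15.0 × (1 - 0.342236) = 15.0 × 0.657764 = 9.8665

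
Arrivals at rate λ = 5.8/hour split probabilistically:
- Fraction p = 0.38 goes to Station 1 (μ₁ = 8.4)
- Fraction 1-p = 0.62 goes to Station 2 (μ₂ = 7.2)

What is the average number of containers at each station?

Effective rates: λ₁ = 5.8×0.38 = 2.204, λ₂ = 5.8×0.62 = 3.596
Station 1: ρ₁ = 2.204/8.4 = 0.2624, L₁ = ρ₁/(1-ρ₁) = 0.2624/(1-0.2624) = 0.3557
Station 2: ρ₂ = 3.596/7.2 = 0.49944, L₂ = ρ₂/(1-ρ₂) = 0.49944/(1-0.49944) = 0.9978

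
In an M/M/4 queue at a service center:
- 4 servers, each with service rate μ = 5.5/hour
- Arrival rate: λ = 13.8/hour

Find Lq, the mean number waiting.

Traffic intensity: ρ = λ/(cμ) = 13.8/(4×5.5) = 0.6273
Since ρ = 0.6273 < 1, system is stable.
Offered load a = λ/μ = cρ = 13.8/5.5 = 2.5091
P₀ = [ Σₙ₌₀^3 aⁿ/n! + a^4/(4!(1-ρ)) ]⁻¹
Σ = a^0/0! + a^1/1! + a^2/2! + a^3/3! = 1.00000 + 2.50909 + 3.14777 + 2.63268 = 9.2895
a^4/(4!(1-ρ)) = 39.6338/(24 × 0.37273) = 4.4306
P₀ = 1/(9.2895 + 4.4306) = 0.07289
Lq = P₀·a^4·ρ / (4!(1-ρ)²) = 0.0728855 × 39.6338 × 0.627273 / (24 × 0.138926) = 0.5435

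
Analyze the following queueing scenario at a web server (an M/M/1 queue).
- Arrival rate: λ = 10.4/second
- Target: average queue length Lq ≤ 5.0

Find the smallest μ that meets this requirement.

For M/M/1: Lq = λ²/(μ(μ-λ))
Need Lq ≤ 5.0, i.e. μ(μ-λ) ≥ λ²/5.0
μ² - 10.4μ - 108.16/5.0 ≥ 0  →  μ² - 10.4μ - 21.6320 ≥ 0
Quadratic formula (positive root): μ = [λ + √(λ² + 4×21.6320)]/2
Discriminant: 108.16 + 4×21.6320 = 194.6880, √194.6880 = 13.9531
μ ≥ (10.4 + 13.9531)/2 = 12.1765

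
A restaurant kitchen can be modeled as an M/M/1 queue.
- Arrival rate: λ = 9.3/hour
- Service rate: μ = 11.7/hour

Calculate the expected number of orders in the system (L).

ρ = λ/μ = 9.3/11.7 = 0.7949
For M/M/1: L = λ/(μ-λ)
L = 9.3/(11.7-9.3) = 9.3/2.40
L = 3.8750 orders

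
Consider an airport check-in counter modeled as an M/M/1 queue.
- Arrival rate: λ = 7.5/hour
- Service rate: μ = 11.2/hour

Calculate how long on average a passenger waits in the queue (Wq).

First, compute utilization: ρ = λ/μ = 7.5/11.2 = 0.6696
For M/M/1: Wq = λ/(μ(μ-λ))
Wq = 7.5/(11.2 × (11.2-7.5))
Wq = 7.5/(11.2 × 3.70)
Wq = 0.1810 hours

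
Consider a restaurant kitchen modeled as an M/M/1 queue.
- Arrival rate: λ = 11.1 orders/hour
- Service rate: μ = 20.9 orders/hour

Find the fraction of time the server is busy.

Server utilization: ρ = λ/μ
ρ = 11.1/20.9 = 0.5311
The server is busy 53.11% of the time.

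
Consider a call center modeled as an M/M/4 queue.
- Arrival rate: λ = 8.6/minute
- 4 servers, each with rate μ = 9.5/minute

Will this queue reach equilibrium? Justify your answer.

Stability requires ρ = λ/(cμ) < 1
ρ = 8.6/(4 × 9.5) = 8.6/38.00 = 0.2263
Since 0.2263 < 1, the system is STABLE.
The servers are busy 22.63% of the time.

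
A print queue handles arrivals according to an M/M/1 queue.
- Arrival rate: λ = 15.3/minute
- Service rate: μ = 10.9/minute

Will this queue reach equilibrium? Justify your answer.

Stability requires ρ = λ/(cμ) < 1
ρ = 15.3/(1 × 10.9) = 15.3/10.90 = 1.4037
Since 1.4037 ≥ 1, the system is UNSTABLE.
Queue grows without bound. Need μ > λ = 15.3.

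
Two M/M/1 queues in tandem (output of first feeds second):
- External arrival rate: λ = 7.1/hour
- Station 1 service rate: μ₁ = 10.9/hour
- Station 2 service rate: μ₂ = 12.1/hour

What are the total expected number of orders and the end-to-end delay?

By Jackson's theorem, each station behaves as independent M/M/1.
Station 1: ρ₁ = 7.1/10.9 = 0.6514, L₁ = ρ₁/(1-ρ₁) = λ/(μ₁-λ) = 7.1/3.80 = 1.8684
Station 2: ρ₂ = 7.1/12.1 = 0.5868, L₂ = ρ₂/(1-ρ₂) = λ/(μ₂-λ) = 7.1/5.00 = 1.4200
Total: L = L₁ + L₂ = 1.8684 + 1.4200 = 3.2884
W = L/λ = 3.2884/7.1 = 0.4632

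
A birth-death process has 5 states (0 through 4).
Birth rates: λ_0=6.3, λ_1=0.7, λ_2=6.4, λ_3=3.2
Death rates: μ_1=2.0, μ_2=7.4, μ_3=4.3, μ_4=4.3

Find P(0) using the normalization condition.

Ratios P(n)/P(0) = (λ₀···λₙ₋₁)/(μ₁···μₙ):
P(1)/P(0) = (6.3)/(2.0) = 3.1500
P(2)/P(0) = (6.3×0.7)/(2.0×7.4) = 0.2980
P(3)/P(0) = (6.3×0.7×6.4)/(2.0×7.4×4.3) = 0.4435
P(4)/P(0) = (6.3×0.7×6.4×3.2)/(2.0×7.4×4.3×4.3) = 0.3300

Normalization: ∑ P(n) = 1
P(0) × (1.0000 + 3.1500 + 0.2980 + 0.4435 + 0.3300) = 1
P(0) × 5.2215 = 1
P(0) = 1/5.2215 = 0.1915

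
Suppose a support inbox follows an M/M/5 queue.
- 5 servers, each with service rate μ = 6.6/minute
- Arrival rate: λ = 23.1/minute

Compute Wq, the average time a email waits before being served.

Traffic intensity: ρ = λ/(cμ) = 23.1/(5×6.6) = 0.7000
Since ρ = 0.7000 < 1, system is stable.
Offered load a = λ/μ = cρ = 23.1/6.6 = 3.5000
P₀ = [ Σₙ₌₀^4 aⁿ/n! + a^5/(5!(1-ρ)) ]⁻¹
Σ = a^0/0! + a^1/1! + a^2/2! + a^3/3! + a^4/4! = 1.0000 + 3.5000 + 6.1250 + 7.1458 + 6.2526 = 24.0234
a^5/(5!(1-ρ)) = 525.2188/(120 × 0.3000) = 14.5894
P₀ = 1/(24.0234 + 14.5894) = 0.02590
Lq = P₀·a^5·ρ / (5!(1-ρ)²) = 0.025898 × 525.2188 × 0.70000 / (120 × 0.090000) = 0.8816
Wq = Lq/λ = 0.88162/23.1 = 0.03817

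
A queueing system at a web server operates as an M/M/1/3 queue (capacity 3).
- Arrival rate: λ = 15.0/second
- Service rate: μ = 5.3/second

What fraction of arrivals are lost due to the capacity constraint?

ρ = λ/μ = 15.0/5.3 = 2.8302
P₀ = (1-ρ)/(1-ρ^(K+1)) = (1-2.8302)/(1-2.8302^4) = -1.8302/-63.1606 = 0.02898
P_K = P₀×ρ^K = 0.028977 × 2.8302^3 = 0.028977 × 22.6700 = 0.6569
Blocking probability = 65.69%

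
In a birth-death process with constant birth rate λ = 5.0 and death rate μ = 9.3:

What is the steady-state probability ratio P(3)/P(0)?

For constant rates: P(n)/P(0) = (λ/μ)^n
P(3)/P(0) = (5.0/9.3)^3 = 0.5376^3 = 0.1554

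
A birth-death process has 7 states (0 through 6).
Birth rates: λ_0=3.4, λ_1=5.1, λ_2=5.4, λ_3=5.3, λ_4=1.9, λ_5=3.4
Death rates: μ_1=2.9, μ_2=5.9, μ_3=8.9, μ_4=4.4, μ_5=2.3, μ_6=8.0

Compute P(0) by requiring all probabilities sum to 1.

Ratios P(n)/P(0) = (λ₀···λₙ₋₁)/(μ₁···μₙ):
P(1)/P(0) = (3.4)/(2.9) = 1.1724
P(2)/P(0) = (3.4×5.1)/(2.9×5.9) = 1.0134
P(3)/P(0) = (3.4×5.1×5.4)/(2.9×5.9×8.9) = 0.6149
P(4)/P(0) = (3.4×5.1×5.4×5.3)/(2.9×5.9×8.9×4.4) = 0.7407
P(5)/P(0) = (3.4×5.1×5.4×5.3×1.9)/(2.9×5.9×8.9×4.4×2.3) = 0.6119
P(6)/P(0) = (3.4×5.1×5.4×5.3×1.9×3.4)/(2.9×5.9×8.9×4.4×2.3×8.0) = 0.2600

Normalization: ∑ P(n) = 1
P(0) × (1.0000 + 1.1724 + 1.0134 + 0.6149 + 0.7407 + 0.6119 + 0.2600) = 1
P(0) × 5.4133 = 1
P(0) = 1/5.4133 = 0.1847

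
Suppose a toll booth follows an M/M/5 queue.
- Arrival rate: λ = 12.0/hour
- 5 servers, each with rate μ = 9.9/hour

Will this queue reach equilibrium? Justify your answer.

Stability requires ρ = λ/(cμ) < 1
ρ = 12.0/(5 × 9.9) = 12.0/49.50 = 0.2424
Since 0.2424 < 1, the system is STABLE.
The servers are busy 24.24% of the time.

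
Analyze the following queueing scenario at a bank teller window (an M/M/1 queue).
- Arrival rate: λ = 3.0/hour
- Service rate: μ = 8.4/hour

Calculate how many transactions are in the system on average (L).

ρ = λ/μ = 3.0/8.4 = 0.3571
For M/M/1: L = λ/(μ-λ)
L = 3.0/(8.4-3.0) = 3.0/5.40
L = 0.5556 transactions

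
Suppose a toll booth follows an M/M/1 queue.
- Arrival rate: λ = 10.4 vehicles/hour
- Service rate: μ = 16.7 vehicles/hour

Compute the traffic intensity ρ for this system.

Server utilization: ρ = λ/μ
ρ = 10.4/16.7 = 0.6228
The server is busy 62.28% of the time.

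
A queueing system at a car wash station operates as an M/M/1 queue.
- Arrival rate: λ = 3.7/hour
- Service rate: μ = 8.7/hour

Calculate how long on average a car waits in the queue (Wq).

First, compute utilization: ρ = λ/μ = 3.7/8.7 = 0.4253
For M/M/1: Wq = λ/(μ(μ-λ))
Wq = 3.7/(8.7 × (8.7-3.7))
Wq = 3.7/(8.7 × 5.00)
Wq = 0.08506 hours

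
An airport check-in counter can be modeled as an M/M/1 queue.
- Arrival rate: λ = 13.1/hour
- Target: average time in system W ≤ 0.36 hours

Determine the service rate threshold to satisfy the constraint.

For M/M/1: W = 1/(μ-λ)
Need W ≤ 0.36, so 1/(μ-λ) ≤ 0.36
μ - λ ≥ 1/0.36 = 2.7778
μ ≥ 13.1 + 2.7778 = 15.8778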